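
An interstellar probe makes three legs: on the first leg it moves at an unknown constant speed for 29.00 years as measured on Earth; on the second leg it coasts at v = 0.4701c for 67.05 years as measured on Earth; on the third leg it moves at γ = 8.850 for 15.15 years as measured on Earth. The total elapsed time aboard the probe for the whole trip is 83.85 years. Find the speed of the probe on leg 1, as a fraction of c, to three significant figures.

β = 0.611

Leg 1: speed unknown; τ_1 = 29.00/γ_1.
Leg 2: γ = 1/√(1 − 0.4701²) = 1/√0.7790 = 1.133; τ_2 = 67.05/1.133 = 59.18 years.
Leg 3: γ = 8.850; τ_3 = 15.15/8.850 = 1.712 years.
Total proper time: τ_1 + 59.18 + 1.712 = 83.85, so τ_1 = 83.85 − 60.89 = 22.96 years.
γ_1 = 29.00/22.96 = 1.263; β = √(1 − 1/γ²) = √0.3732.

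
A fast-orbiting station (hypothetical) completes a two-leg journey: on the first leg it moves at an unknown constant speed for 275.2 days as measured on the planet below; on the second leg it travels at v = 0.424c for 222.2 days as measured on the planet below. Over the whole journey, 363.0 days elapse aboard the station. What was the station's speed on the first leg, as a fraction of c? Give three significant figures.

Leg 1: speed unknown; τ_1 = 275.2/γ_1.
Leg 2: γ = 1/√(1 − 0.424²) = 1/√0.8202 = 1.104; τ_2 = 222.2/1.104 = 201.2 days.
Total proper time: τ_1 + 201.2 = 363.0, so τ_1 = 363.0 − 201.2 = 161.8 days.
γ_1 = 275.2/161.8 = 1.701; β = √(1 − 1/γ²) = √0.6545.

β = 0.809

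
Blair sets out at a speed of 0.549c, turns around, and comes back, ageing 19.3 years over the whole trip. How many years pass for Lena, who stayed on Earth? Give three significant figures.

γ = 1/√(1 − 0.549²) = 1/√0.6986 = 1.196
Earth-frame duration is the dilated interval: Δt = γτ = 1.196 × 19.3 years.

Δt = 23.1 years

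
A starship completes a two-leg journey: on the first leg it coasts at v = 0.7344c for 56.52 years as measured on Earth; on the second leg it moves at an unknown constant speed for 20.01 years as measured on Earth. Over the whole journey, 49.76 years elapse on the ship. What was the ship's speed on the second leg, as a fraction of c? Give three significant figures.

β = 0.822

Leg 1: γ = 1/√(1 − 0.7344²) = 1/√0.4607 = 1.473; τ_1 = 56.52/1.473 = 38.36 years.
Leg 2: speed unknown; τ_2 = 20.01/γ_2.
Total proper time: 38.36 + τ_2 = 49.76, so τ_2 = 49.76 − 38.36 = 11.40 years.
γ_2 = 20.01/11.40 = 1.755; β = √(1 − 1/γ²) = √0.6755.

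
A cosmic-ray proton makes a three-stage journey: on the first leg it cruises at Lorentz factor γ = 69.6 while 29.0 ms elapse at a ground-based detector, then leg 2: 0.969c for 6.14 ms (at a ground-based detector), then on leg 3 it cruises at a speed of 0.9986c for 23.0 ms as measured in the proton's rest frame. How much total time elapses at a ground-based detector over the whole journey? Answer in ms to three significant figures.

Δt = 470 ms

Leg 1: 29.0 ms is already measured at a ground-based detector.
Leg 2: 6.14 ms is already measured at a ground-based detector.
Leg 3: γ = 1/√(1 − 0.9986²) = 1/√0.002798 = 18.90; Δt_3 = 18.90 × 23.0 = 434.8 ms.
Total: 29.00 + 6.140 + 434.8 ms.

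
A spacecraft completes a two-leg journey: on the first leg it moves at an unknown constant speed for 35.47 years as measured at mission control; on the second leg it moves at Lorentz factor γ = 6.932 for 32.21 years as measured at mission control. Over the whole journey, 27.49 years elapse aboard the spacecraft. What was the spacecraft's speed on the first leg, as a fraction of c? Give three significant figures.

β = 0.765

Leg 1: speed unknown; τ_1 = 35.47/γ_1.
Leg 2: γ = 6.932; τ_2 = 32.21/6.932 = 4.647 years.
Total proper time: τ_1 + 4.647 = 27.49, so τ_1 = 27.49 − 4.647 = 22.84 years.
γ_1 = 35.47/22.84 = 1.553; β = √(1 − 1/γ²) = √0.5852.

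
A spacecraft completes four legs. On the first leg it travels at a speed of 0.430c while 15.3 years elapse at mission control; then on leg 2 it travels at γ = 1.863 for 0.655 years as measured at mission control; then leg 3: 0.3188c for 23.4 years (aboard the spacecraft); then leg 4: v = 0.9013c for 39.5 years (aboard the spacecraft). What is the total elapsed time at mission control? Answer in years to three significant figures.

Leg 1: 15.3 years is already measured at mission control.
Leg 2: 0.655 years is already measured at mission control.
Leg 3: γ = 1/√(1 − 0.3188²) = 1/√0.8984 = 1.055; Δt_3 = 1.055 × 23.4 = 24.69 years.
Leg 4: γ = 1/√(1 − 0.9013²) = 1/√0.1877 = 2.308; Δt_4 = 2.308 × 39.5 = 91.18 years.
Total: 15.30 + 0.6550 + 24.69 + 91.18 years.

Δt = 132 years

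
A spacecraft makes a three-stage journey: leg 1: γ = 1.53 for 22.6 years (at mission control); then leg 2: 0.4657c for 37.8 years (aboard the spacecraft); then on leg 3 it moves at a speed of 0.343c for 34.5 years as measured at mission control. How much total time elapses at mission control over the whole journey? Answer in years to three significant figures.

Δt = 99.8 years

Leg 1: 22.6 years is already measured at mission control.
Leg 2: γ = 1/√(1 − 0.4657²) = 1/√0.7831 = 1.130; Δt_2 = 1.130 × 37.8 = 42.71 years.
Leg 3: 34.5 years is already measured at mission control.
Total: 22.60 + 42.71 + 34.50 years.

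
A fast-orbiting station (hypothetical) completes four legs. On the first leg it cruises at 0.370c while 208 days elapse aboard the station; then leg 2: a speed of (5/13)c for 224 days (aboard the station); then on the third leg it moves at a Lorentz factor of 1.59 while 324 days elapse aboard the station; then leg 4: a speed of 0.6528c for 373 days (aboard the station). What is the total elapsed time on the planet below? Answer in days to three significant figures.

Δt = 1470 days

Leg 1: γ = 1/√(1 − 0.370²) = 1/√0.8631 = 1.076; Δt_1 = 1.076 × 208 = 223.9 days.
Leg 2: γ = 1/√(1 − (5/13)²) = 13/12 ≈ 1.083; Δt_2 = 1.083 × 224 = 242.7 days.
Leg 3: γ = 1.59; Δt_3 = 1.590 × 324 = 515.2 days.
Leg 4: γ = 1/√(1 − 0.6528²) = 1/√0.5739 = 1.320; Δt_4 = 1.320 × 373 = 492.4 days.
Total: 223.9 + 242.7 + 515.2 + 492.4 days.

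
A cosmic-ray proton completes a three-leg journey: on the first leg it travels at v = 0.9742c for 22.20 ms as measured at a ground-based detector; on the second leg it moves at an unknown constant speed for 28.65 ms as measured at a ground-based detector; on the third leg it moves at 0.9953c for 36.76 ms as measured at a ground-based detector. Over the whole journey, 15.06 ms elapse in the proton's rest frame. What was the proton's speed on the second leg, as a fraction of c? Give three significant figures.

β = 0.974

Leg 1: γ = 1/√(1 − 0.9742²) = 1/√0.05093 = 4.431; τ_1 = 22.20/4.431 = 5.010 ms.
Leg 2: speed unknown; τ_2 = 28.65/γ_2.
Leg 3: γ = 1/√(1 − 0.9953²) = 1/√0.009378 = 10.33; τ_3 = 36.76/10.33 = 3.560 ms.
Total proper time: 5.010 + τ_2 + 3.560 = 15.06, so τ_2 = 15.06 − 8.570 = 6.490 ms.
γ_2 = 28.65/6.490 = 4.415; β = √(1 − 1/γ²) = √0.9487.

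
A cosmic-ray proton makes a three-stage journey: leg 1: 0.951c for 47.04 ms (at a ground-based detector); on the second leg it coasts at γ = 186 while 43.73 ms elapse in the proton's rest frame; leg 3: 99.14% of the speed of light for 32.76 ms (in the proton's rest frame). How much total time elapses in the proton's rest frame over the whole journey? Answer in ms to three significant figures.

Leg 1: γ = 1/√(1 − 0.951²) = 1/√0.09560 = 3.234; τ_1 = 47.04/3.234 = 14.54 ms.
Leg 2: 43.73 ms is already measured in the proton's rest frame.
Leg 3: 32.76 ms is already measured in the proton's rest frame.
Total: 14.54 + 43.73 + 32.76 ms.

τ = 91.0 ms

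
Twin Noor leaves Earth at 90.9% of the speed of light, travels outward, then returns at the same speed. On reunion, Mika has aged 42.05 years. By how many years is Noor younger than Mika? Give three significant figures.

Δt − τ = 24.5 years

β = 0.909; γ = 1/√(1 − 0.909²) = 1/√0.1737 = 2.399
Noor's elapsed proper time: τ = 42.05/2.399 = 17.53 years.
Age gap = Δt − τ = 42.05 − 17.53 years.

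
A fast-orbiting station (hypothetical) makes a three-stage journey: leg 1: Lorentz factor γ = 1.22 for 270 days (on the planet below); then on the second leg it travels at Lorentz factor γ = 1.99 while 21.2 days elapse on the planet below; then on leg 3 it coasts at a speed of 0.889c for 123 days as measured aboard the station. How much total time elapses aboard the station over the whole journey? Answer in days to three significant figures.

Leg 1: γ = 1.22; τ_1 = 270/1.220 = 221.3 days.
Leg 2: γ = 1.99; τ_2 = 21.2/1.990 = 10.65 days.
Leg 3: 123 days is already measured aboard the station.
Total: 221.3 + 10.65 + 123.0 days.

τ = 355 days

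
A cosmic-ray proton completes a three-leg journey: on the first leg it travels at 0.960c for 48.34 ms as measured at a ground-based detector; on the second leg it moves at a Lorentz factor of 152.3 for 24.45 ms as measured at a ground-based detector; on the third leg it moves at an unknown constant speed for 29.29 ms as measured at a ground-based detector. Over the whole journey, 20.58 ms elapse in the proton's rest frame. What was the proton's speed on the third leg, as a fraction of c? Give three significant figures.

Leg 1: γ = 1/√(1 − 0.960²) = 25/7 ≈ 3.571; τ_1 = 48.34/3.571 = 13.54 ms.
Leg 2: γ = 152.3; τ_2 = 24.45/152.3 = 0.1605 ms.
Leg 3: speed unknown; τ_3 = 29.29/γ_3.
Total proper time: 13.54 + 0.1605 + τ_3 = 20.58, so τ_3 = 20.58 − 13.70 = 6.884 ms.
γ_3 = 29.29/6.884 = 4.255; β = √(1 − 1/γ²) = √0.9448.

β = 0.972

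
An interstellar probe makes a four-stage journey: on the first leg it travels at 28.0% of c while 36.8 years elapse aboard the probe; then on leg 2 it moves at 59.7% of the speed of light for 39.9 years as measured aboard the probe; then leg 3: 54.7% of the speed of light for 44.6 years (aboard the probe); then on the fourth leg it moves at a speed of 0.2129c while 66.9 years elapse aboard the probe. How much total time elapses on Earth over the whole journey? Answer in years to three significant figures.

Δt = 210 years

Leg 1: β = 0.280; γ = 1/√(1 − 0.280²) = 1/√0.9216 = 1.042; Δt_1 = 1.042 × 36.8 = 38.33 years.
Leg 2: β = 0.597; γ = 1/√(1 − 0.597²) = 1/√0.6436 = 1.247; Δt_2 = 1.247 × 39.9 = 49.74 years.
Leg 3: β = 0.547; γ = 1/√(1 − 0.547²) = 1/√0.7008 = 1.195; Δt_3 = 1.195 × 44.6 = 53.28 years.
Leg 4: γ = 1/√(1 − 0.2129²) = 1/√0.9547 = 1.023; Δt_4 = 1.023 × 66.9 = 68.47 years.
Total: 38.33 + 49.74 + 53.28 + 68.47 years.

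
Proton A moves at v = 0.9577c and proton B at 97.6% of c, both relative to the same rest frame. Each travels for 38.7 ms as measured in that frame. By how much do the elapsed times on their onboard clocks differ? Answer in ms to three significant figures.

A: γ = 1/√(1 − 0.9577²) = 1/√0.08281 = 3.475; τ_A = 38.7/3.475 = 11.14 ms.
B: β = 0.976; γ = 1/√(1 − 0.976²) = 1/√0.04742 = 4.592; τ_B = 38.7/4.592 = 8.428 ms.

|τ_A − τ_B| = 2.71 ms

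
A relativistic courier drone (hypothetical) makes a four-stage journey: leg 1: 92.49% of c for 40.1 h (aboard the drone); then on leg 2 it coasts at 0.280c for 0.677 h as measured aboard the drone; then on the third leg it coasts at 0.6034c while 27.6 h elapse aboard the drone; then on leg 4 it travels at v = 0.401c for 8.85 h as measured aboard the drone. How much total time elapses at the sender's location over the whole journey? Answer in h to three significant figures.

Δt = 150 h

Leg 1: β = 0.9249; γ = 1/√(1 − 0.9249²) = 1/√0.1446 = 2.630; Δt_1 = 2.630 × 40.1 = 105.5 h.
Leg 2: γ = 1/√(1 − 0.280²) = 25/24 ≈ 1.042; Δt_2 = 1.042 × 0.677 = 0.7052 h.
Leg 3: γ = 1/√(1 − 0.6034²) = 1/√0.6359 = 1.254; Δt_3 = 1.254 × 27.6 = 34.61 h.
Leg 4: γ = 1/√(1 − 0.401²) = 1/√0.8392 = 1.092; Δt_4 = 1.092 × 8.85 = 9.661 h.
Total: 105.5 + 0.7052 + 34.61 + 9.661 h.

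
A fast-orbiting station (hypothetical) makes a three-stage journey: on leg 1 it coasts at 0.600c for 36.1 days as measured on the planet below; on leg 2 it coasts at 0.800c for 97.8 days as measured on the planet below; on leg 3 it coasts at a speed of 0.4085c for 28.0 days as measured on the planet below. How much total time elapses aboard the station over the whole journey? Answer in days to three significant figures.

τ = 113 days

Leg 1: γ = 1/√(1 − 0.600²) = 5/4 = 1.250; τ_1 = 36.1/1.250 = 28.88 days.
Leg 2: γ = 1/√(1 − 0.800²) = 5/3 ≈ 1.667; τ_2 = 97.8/1.667 = 58.68 days.
Leg 3: γ = 1/√(1 − 0.4085²) = 1/√0.8331 = 1.096; τ_3 = 28.0/1.096 = 25.56 days.
Total: 28.88 + 58.68 + 25.56 days.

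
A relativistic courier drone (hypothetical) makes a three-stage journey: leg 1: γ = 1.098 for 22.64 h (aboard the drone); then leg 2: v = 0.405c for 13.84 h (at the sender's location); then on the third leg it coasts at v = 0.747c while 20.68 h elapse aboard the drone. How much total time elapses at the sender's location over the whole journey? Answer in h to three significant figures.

Leg 1: γ = 1.098; Δt_1 = 1.098 × 22.64 = 24.86 h.
Leg 2: 13.84 h is already measured at the sender's location.
Leg 3: γ = 1/√(1 − 0.747²) = 1/√0.4420 = 1.504; Δt_3 = 1.504 × 20.68 = 31.11 h.
Total: 24.86 + 13.84 + 31.11 h.

Δt = 69.8 h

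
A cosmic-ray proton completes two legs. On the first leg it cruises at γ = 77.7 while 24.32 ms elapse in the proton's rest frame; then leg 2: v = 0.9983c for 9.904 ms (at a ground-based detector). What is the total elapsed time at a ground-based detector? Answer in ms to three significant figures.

Leg 1: γ = 77.7; Δt_1 = 77.70 × 24.32 = 1890 ms.
Leg 2: 9.904 ms is already measured at a ground-based detector.
Total: 1890 + 9.904 ms.

Δt = 1900 ms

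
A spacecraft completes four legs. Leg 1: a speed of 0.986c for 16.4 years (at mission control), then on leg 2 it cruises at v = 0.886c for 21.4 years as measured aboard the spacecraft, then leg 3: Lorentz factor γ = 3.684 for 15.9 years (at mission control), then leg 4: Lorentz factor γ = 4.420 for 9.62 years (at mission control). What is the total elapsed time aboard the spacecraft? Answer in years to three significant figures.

Leg 1: γ = 1/√(1 − 0.986²) = 1/√0.02780 = 5.997; τ_1 = 16.4/5.997 = 2.735 years.
Leg 2: 21.4 years is already measured aboard the spacecraft.
Leg 3: γ = 3.684; τ_3 = 15.9/3.684 = 4.316 years.
Leg 4: γ = 4.420; τ_4 = 9.62/4.420 = 2.176 years.
Total: 2.735 + 21.40 + 4.316 + 2.176 years.

τ = 30.6 years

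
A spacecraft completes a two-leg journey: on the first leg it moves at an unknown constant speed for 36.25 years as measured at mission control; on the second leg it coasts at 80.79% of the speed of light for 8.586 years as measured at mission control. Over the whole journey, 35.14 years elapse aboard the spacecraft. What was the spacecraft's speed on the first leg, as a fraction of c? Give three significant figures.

β = 0.558

Leg 1: speed unknown; τ_1 = 36.25/γ_1.
Leg 2: β = 0.8079; γ = 1/√(1 − 0.8079²) = 1/√0.3473 = 1.697; τ_2 = 8.586/1.697 = 5.060 years.
Total proper time: τ_1 + 5.060 = 35.14, so τ_1 = 35.14 − 5.060 = 30.08 years.
γ_1 = 36.25/30.08 = 1.205; β = √(1 − 1/γ²) = √0.3114.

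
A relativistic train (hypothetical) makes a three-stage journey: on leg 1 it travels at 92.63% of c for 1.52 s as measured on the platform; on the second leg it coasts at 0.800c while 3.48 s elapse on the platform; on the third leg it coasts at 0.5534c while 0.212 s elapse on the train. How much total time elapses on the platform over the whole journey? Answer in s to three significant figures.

Δt = 5.25 s

Leg 1: 1.52 s is already measured on the platform.
Leg 2: 3.48 s is already measured on the platform.
Leg 3: γ = 1/√(1 − 0.5534²) = 1/√0.6937 = 1.201; Δt_3 = 1.201 × 0.212 = 0.2545 s.
Total: 1.520 + 3.480 + 0.2545 s.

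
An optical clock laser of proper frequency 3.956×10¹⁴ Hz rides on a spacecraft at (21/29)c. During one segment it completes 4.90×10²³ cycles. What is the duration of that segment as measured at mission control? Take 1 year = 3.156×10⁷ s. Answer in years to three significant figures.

Δt = 56.9 years

γ = 1/√(1 − (21/29)²) = 29/20 = 1.450
Proper time for N cycles: τ = N/f = 4.90×10²³/(3.956×10¹⁴) = 1.239×10⁹ s = 39.25 years.
Lab-frame duration Δt = γτ = 1.450 × 39.25 = 56.91 years.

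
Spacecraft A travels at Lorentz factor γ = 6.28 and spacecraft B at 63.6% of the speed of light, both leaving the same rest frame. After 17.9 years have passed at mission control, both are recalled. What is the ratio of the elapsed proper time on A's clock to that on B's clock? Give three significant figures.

τ_A/τ_B = 0.206

A: γ = 6.28. B: β = 0.636; γ = 1/√(1 − 0.636²) = 1/√0.5955 = 1.296.
τ_A/τ_B = γ_B/γ_A = 1.296/6.280 = 0.2063, so τ_A/τ_B = 0.2063.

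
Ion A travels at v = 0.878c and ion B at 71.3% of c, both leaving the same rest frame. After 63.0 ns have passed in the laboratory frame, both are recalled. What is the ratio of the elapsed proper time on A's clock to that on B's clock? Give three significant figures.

τ_A/τ_B = 0.683

A: γ = 1/√(1 − 0.878²) = 1/√0.2291 = 2.089. B: β = 0.713; γ = 1/√(1 − 0.713²) = 1/√0.4916 = 1.426.
τ_A/τ_B = γ_B/γ_A = 1.426/2.089 = 0.6827, so τ_A/τ_B = 0.6827.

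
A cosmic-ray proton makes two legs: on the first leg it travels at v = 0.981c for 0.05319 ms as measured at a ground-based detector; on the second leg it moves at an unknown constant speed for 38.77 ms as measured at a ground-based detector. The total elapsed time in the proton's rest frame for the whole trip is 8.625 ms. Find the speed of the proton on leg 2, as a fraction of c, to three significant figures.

β = 0.975

Leg 1: γ = 1/√(1 − 0.981²) = 1/√0.03764 = 5.154; τ_1 = 0.05319/5.154 = 0.01032 ms.
Leg 2: speed unknown; τ_2 = 38.77/γ_2.
Total proper time: 0.01032 + τ_2 = 8.625, so τ_2 = 8.625 − 0.01032 = 8.615 ms.
γ_2 = 38.77/8.615 = 4.500; β = √(1 − 1/γ²) = √0.9506.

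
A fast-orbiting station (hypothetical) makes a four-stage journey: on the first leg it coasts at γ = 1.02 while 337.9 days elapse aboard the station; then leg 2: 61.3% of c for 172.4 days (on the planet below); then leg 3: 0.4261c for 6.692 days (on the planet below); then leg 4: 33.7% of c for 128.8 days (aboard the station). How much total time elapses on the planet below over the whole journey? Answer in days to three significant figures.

Leg 1: γ = 1.02; Δt_1 = 1.020 × 337.9 = 344.7 days.
Leg 2: 172.4 days is already measured on the planet below.
Leg 3: 6.692 days is already measured on the planet below.
Leg 4: β = 0.337; γ = 1/√(1 − 0.337²) = 1/√0.8864 = 1.062; Δt_4 = 1.062 × 128.8 = 136.8 days.
Total: 344.7 + 172.4 + 6.692 + 136.8 days.

Δt = 661 days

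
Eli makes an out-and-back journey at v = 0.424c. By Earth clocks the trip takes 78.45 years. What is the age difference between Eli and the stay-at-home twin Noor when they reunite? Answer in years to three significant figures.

γ = 1/√(1 − 0.424²) = 1/√0.8202 = 1.104
Eli's elapsed proper time: τ = 78.45/1.104 = 71.05 years.
Age gap = Δt − τ = 78.45 − 71.05 years.

Δt − τ = 7.40 years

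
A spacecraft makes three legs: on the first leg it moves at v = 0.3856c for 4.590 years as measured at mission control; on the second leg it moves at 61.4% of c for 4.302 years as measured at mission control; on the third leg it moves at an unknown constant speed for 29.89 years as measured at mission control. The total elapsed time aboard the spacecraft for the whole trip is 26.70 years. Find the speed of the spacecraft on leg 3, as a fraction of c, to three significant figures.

β = 0.770

Leg 1: γ = 1/√(1 − 0.3856²) = 1/√0.8513 = 1.084; τ_1 = 4.590/1.084 = 4.235 years.
Leg 2: β = 0.614; γ = 1/√(1 − 0.614²) = 1/√0.6230 = 1.267; τ_2 = 4.302/1.267 = 3.396 years.
Leg 3: speed unknown; τ_3 = 29.89/γ_3.
Total proper time: 4.235 + 3.396 + τ_3 = 26.70, so τ_3 = 26.70 − 7.631 = 19.07 years.
γ_3 = 29.89/19.07 = 1.567; β = √(1 − 1/γ²) = √0.5930.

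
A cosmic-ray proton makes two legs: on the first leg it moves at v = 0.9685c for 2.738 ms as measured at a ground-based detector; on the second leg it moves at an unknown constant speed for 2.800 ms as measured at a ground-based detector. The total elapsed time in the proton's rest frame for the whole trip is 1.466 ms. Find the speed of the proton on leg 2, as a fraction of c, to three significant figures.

Leg 1: γ = 1/√(1 − 0.9685²) = 1/√0.06201 = 4.016; τ_1 = 2.738/4.016 = 0.6818 ms.
Leg 2: speed unknown; τ_2 = 2.800/γ_2.
Total proper time: 0.6818 + τ_2 = 1.466, so τ_2 = 1.466 − 0.6818 = 0.7842 ms.
γ_2 = 2.800/0.7842 = 3.571; β = √(1 − 1/γ²) = √0.9216.

β = 0.960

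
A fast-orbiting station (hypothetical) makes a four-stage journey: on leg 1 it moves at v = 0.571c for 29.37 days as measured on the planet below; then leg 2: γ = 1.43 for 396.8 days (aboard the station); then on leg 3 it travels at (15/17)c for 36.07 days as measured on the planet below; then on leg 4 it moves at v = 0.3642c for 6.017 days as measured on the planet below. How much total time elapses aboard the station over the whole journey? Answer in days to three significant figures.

τ = 443 days

Leg 1: γ = 1/√(1 − 0.571²) = 1/√0.6740 = 1.218; τ_1 = 29.37/1.218 = 24.11 days.
Leg 2: 396.8 days is already measured aboard the station.
Leg 3: γ = 1/√(1 − (15/17)²) = 17/8 = 2.125; τ_3 = 36.07/2.125 = 16.97 days.
Leg 4: γ = 1/√(1 − 0.3642²) = 1/√0.8674 = 1.074; τ_4 = 6.017/1.074 = 5.604 days.
Total: 24.11 + 396.8 + 16.97 + 5.604 days.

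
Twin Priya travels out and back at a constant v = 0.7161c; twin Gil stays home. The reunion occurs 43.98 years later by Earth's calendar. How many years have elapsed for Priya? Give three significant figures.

τ = 30.7 years

γ = 1/√(1 − 0.7161²) = 1/√0.4872 = 1.433
Priya's clock measures proper time along the trip: τ = Δt/γ = 43.98/1.433 years.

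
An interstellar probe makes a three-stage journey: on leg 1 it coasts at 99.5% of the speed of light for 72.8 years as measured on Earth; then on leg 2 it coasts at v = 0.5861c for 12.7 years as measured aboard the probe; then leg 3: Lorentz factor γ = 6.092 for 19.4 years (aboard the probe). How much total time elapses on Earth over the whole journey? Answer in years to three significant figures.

Δt = 207 years

Leg 1: 72.8 years is already measured on Earth.
Leg 2: γ = 1/√(1 − 0.5861²) = 1/√0.6565 = 1.234; Δt_2 = 1.234 × 12.7 = 15.67 years.
Leg 3: γ = 6.092; Δt_3 = 6.092 × 19.4 = 118.2 years.
Total: 72.80 + 15.67 + 118.2 years.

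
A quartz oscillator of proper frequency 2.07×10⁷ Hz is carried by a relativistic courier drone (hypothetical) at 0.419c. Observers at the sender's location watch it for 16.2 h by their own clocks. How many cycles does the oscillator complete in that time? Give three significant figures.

N = 1.10×10¹²

γ = 1/√(1 − 0.419²) = 1/√0.8244 = 1.101
During 16.2 h of lab time, the oscillator's proper time advances by τ = Δt/γ = 16.2/1.101 = 14.71 h = 5.295×10⁴ s.
N = f × τ = 2.07×10⁷ × 5.295×10⁴ = 1.096×10¹².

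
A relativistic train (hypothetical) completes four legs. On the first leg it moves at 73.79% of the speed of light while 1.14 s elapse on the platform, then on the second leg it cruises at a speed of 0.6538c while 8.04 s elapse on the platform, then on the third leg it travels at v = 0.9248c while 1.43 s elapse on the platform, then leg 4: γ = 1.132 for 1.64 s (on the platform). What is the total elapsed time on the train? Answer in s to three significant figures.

Leg 1: β = 0.7379; γ = 1/√(1 − 0.7379²) = 1/√0.4555 = 1.482; τ_1 = 1.14/1.482 = 0.7694 s.
Leg 2: γ = 1/√(1 − 0.6538²) = 1/√0.5725 = 1.322; τ_2 = 8.04/1.322 = 6.084 s.
Leg 3: γ = 1/√(1 − 0.9248²) = 1/√0.1447 = 2.628; τ_3 = 1.43/2.628 = 0.5440 s.
Leg 4: γ = 1.132; τ_4 = 1.64/1.132 = 1.449 s.
Total: 0.7694 + 6.084 + 0.5440 + 1.449 s.

τ = 8.85 s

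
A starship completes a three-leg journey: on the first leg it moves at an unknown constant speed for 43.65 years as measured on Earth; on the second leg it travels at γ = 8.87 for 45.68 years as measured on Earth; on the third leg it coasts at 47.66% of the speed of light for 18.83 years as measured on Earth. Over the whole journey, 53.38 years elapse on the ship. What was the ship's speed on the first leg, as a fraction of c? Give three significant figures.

β = 0.688

Leg 1: speed unknown; τ_1 = 43.65/γ_1.
Leg 2: γ = 8.87; τ_2 = 45.68/8.870 = 5.150 years.
Leg 3: β = 0.4766; γ = 1/√(1 − 0.4766²) = 1/√0.7729 = 1.138; τ_3 = 18.83/1.138 = 16.55 years.
Total proper time: τ_1 + 5.150 + 16.55 = 53.38, so τ_1 = 53.38 − 21.70 = 31.68 years.
γ_1 = 43.65/31.68 = 1.378; β = √(1 − 1/γ²) = √0.4734.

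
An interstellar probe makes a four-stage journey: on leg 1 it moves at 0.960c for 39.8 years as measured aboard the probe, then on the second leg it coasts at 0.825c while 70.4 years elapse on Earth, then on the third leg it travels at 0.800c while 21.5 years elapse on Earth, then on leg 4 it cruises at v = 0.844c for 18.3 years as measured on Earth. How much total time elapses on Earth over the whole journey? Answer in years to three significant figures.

Δt = 252 years

Leg 1: γ = 1/√(1 − 0.960²) = 25/7 ≈ 3.571; Δt_1 = 3.571 × 39.8 = 142.1 years.
Leg 2: 70.4 years is already measured on Earth.
Leg 3: 21.5 years is already measured on Earth.
Leg 4: 18.3 years is already measured on Earth.
Total: 142.1 + 70.40 + 21.50 + 18.30 years.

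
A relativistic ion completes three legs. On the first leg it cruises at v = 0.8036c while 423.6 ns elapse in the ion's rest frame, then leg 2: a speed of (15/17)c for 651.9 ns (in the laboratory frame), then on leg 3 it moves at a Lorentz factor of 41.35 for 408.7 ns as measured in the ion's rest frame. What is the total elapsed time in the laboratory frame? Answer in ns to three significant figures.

Δt = 1.83×10⁴ ns

Leg 1: γ = 1/√(1 − 0.8036²) = 1/√0.3542 = 1.680; Δt_1 = 1.680 × 423.6 = 711.7 ns.
Leg 2: 651.9 ns is already measured in the laboratory frame.
Leg 3: γ = 41.35; Δt_3 = 41.35 × 408.7 = 1.690×10⁴ ns.
Total: 711.7 + 651.9 + 1.690×10⁴ ns.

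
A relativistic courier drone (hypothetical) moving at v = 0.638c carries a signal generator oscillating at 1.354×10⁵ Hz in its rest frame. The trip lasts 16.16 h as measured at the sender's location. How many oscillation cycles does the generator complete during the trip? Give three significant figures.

N = 6.07×10⁹

γ = 1/√(1 − 0.638²) = 1/√0.5930 = 1.299
The oscillator's own cycle count is N = f × τ where τ is the proper time aboard the drone. τ = Δt/γ = 16.16/1.299 = 12.44 h = 4.480×10⁴ s.
N = 1.354×10⁵ × 4.480×10⁴ = 6.066×10⁹.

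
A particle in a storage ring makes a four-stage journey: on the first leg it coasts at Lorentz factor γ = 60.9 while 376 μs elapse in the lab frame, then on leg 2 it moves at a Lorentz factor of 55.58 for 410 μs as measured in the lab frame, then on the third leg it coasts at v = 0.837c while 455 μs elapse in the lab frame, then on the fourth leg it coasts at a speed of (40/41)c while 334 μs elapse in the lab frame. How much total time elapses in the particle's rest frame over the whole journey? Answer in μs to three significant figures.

τ = 336 μs

Leg 1: γ = 60.9; τ_1 = 376/60.90 = 6.174 μs.
Leg 2: γ = 55.58; τ_2 = 410/55.58 = 7.377 μs.
Leg 3: γ = 1/√(1 − 0.837²) = 1/√0.2994 = 1.827; τ_3 = 455/1.827 = 249.0 μs.
Leg 4: γ = 1/√(1 − (40/41)²) = 41/9 ≈ 4.556; τ_4 = 334/4.556 = 73.32 μs.
Total: 6.174 + 7.377 + 249.0 + 73.32 μs.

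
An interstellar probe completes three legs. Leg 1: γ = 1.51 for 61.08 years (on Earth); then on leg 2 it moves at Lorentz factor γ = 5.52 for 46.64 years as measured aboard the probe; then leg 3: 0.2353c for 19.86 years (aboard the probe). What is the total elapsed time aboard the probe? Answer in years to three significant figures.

τ = 107 years

Leg 1: γ = 1.51; τ_1 = 61.08/1.510 = 40.45 years.
Leg 2: 46.64 years is already measured aboard the probe.
Leg 3: 19.86 years is already measured aboard the probe.
Total: 40.45 + 46.64 + 19.86 years.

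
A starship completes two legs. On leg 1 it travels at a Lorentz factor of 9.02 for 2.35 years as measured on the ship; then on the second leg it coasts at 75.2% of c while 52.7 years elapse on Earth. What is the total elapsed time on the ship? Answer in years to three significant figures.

τ = 37.1 years

Leg 1: 2.35 years is already measured on the ship.
Leg 2: β = 0.752; γ = 1/√(1 − 0.752²) = 1/√0.4345 = 1.517; τ_2 = 52.7/1.517 = 34.74 years.
Total: 2.350 + 34.74 years.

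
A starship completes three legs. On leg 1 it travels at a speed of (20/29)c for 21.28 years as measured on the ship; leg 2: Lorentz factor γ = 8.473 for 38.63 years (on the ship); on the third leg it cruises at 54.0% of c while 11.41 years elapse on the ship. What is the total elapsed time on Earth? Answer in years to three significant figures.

Leg 1: γ = 1/√(1 − (20/29)²) = 29/21 ≈ 1.381; Δt_1 = 1.381 × 21.28 = 29.39 years.
Leg 2: γ = 8.473; Δt_2 = 8.473 × 38.63 = 327.3 years.
Leg 3: β = 0.540; γ = 1/√(1 − 0.540²) = 1/√0.7084 = 1.188; Δt_3 = 1.188 × 11.41 = 13.56 years.
Total: 29.39 + 327.3 + 13.56 years.

Δt = 370 years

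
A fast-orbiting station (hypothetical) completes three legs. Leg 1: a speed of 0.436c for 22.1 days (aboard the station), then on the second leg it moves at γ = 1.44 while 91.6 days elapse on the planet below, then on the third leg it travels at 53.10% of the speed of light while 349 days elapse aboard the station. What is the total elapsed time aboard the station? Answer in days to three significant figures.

Leg 1: 22.1 days is already measured aboard the station.
Leg 2: γ = 1.44; τ_2 = 91.6/1.440 = 63.61 days.
Leg 3: 349 days is already measured aboard the station.
Total: 22.10 + 63.61 + 349.0 days.

τ = 435 days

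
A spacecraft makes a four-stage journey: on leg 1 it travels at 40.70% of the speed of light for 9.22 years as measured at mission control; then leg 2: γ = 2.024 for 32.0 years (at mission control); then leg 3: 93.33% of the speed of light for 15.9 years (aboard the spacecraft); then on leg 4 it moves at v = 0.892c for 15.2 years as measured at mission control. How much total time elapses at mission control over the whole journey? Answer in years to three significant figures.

Δt = 101 years

Leg 1: 9.22 years is already measured at mission control.
Leg 2: 32.0 years is already measured at mission control.
Leg 3: β = 0.9333; γ = 1/√(1 − 0.9333²) = 1/√0.1290 = 2.785; Δt_3 = 2.785 × 15.9 = 44.28 years.
Leg 4: 15.2 years is already measured at mission control.
Total: 9.220 + 32.00 + 44.28 + 15.20 years.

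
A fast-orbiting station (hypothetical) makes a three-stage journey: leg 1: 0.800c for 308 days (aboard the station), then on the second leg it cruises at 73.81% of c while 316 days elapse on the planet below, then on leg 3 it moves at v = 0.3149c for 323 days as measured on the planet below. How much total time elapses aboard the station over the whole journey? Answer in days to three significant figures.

τ = 828 days

Leg 1: 308 days is already measured aboard the station.
Leg 2: β = 0.7381; γ = 1/√(1 − 0.7381²) = 1/√0.4552 = 1.482; τ_2 = 316/1.482 = 213.2 days.
Leg 3: γ = 1/√(1 − 0.3149²) = 1/√0.9008 = 1.054; τ_3 = 323/1.054 = 306.6 days.
Total: 308.0 + 213.2 + 306.6 days.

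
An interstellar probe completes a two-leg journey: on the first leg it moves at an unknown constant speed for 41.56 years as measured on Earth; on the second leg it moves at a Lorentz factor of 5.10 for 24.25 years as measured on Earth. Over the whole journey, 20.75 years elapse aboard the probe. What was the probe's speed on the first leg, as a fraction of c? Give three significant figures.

β = 0.923

Leg 1: speed unknown; τ_1 = 41.56/γ_1.
Leg 2: γ = 5.10; τ_2 = 24.25/5.100 = 4.755 years.
Total proper time: τ_1 + 4.755 = 20.75, so τ_1 = 20.75 − 4.755 = 16.00 years.
γ_1 = 41.56/16.00 = 2.598; β = √(1 − 1/γ²) = √0.8519.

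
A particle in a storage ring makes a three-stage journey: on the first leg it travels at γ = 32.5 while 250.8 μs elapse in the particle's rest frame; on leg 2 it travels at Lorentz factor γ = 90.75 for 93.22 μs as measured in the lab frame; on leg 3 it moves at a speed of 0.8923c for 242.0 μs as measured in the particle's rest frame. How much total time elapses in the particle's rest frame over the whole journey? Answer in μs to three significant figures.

Leg 1: 250.8 μs is already measured in the particle's rest frame.
Leg 2: γ = 90.75; τ_2 = 93.22/90.75 = 1.027 μs.
Leg 3: 242.0 μs is already measured in the particle's rest frame.
Total: 250.8 + 1.027 + 242.0 μs.

τ = 494 μs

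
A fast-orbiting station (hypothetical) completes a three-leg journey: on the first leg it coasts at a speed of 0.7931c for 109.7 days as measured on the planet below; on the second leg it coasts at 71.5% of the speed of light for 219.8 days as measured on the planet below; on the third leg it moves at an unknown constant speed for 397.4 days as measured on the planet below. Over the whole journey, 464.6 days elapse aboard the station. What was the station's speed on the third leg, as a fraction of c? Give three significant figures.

β = 0.789

Leg 1: γ = 1/√(1 − 0.7931²) = 1/√0.3710 = 1.642; τ_1 = 109.7/1.642 = 66.82 days.
Leg 2: β = 0.715; γ = 1/√(1 − 0.715²) = 1/√0.4888 = 1.430; τ_2 = 219.8/1.430 = 153.7 days.
Leg 3: speed unknown; τ_3 = 397.4/γ_3.
Total proper time: 66.82 + 153.7 + τ_3 = 464.6, so τ_3 = 464.6 − 220.5 = 244.1 days.
γ_3 = 397.4/244.1 = 1.628; β = √(1 − 1/γ²) = √0.6227.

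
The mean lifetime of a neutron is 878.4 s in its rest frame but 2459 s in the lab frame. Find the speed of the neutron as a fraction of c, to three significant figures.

β = 0.934

γ = Δt/τ₀ = 2459/878.4 = 2.799
β = √(1 − 1/γ²) = √(1 − 0.1276) = √0.8724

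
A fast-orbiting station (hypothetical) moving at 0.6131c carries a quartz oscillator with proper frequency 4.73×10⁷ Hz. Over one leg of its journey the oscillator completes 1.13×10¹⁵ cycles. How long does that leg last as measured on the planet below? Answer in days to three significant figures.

γ = 1/√(1 − 0.6131²) = 1/√0.6241 = 1.266
Proper time for N cycles: τ = N/f = 1.13×10¹⁵/(4.73×10⁷) = 2.389×10⁷ s = 276.5 days.
Lab-frame duration Δt = γτ = 1.266 × 276.5 = 350.0 days.

Δt = 350 days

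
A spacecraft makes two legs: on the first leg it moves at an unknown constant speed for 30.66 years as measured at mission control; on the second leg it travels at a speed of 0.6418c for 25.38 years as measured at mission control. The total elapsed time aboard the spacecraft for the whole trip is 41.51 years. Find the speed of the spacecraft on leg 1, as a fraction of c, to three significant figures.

Leg 1: speed unknown; τ_1 = 30.66/γ_1.
Leg 2: γ = 1/√(1 − 0.6418²) = 1/√0.5881 = 1.304; τ_2 = 25.38/1.304 = 19.46 years.
Total proper time: τ_1 + 19.46 = 41.51, so τ_1 = 41.51 − 19.46 = 22.05 years.
γ_1 = 30.66/22.05 = 1.391; β = √(1 − 1/γ²) = √0.4829.

β = 0.695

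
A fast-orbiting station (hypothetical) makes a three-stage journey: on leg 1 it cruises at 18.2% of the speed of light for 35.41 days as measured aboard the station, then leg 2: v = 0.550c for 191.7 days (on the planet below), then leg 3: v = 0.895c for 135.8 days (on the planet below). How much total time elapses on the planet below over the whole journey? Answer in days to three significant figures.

Leg 1: β = 0.182; γ = 1/√(1 − 0.182²) = 1/√0.9669 = 1.017; Δt_1 = 1.017 × 35.41 = 36.01 days.
Leg 2: 191.7 days is already measured on the planet below.
Leg 3: 135.8 days is already measured on the planet below.
Total: 36.01 + 191.7 + 135.8 days.

Δt = 364 days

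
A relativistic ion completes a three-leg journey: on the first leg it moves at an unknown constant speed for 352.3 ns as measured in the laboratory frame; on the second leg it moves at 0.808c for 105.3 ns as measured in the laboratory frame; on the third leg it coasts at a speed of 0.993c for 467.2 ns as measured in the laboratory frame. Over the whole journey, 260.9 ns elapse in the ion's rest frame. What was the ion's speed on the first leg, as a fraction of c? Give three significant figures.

Leg 1: speed unknown; τ_1 = 352.3/γ_1.
Leg 2: γ = 1/√(1 − 0.808²) = 1/√0.3471 = 1.697; τ_2 = 105.3/1.697 = 62.04 ns.
Leg 3: γ = 1/√(1 − 0.993²) = 1/√0.01395 = 8.466; τ_3 = 467.2/8.466 = 55.18 ns.
Total proper time: τ_1 + 62.04 + 55.18 = 260.9, so τ_1 = 260.9 − 117.2 = 143.7 ns.
γ_1 = 352.3/143.7 = 2.452; β = √(1 − 1/γ²) = √0.8337.

β = 0.913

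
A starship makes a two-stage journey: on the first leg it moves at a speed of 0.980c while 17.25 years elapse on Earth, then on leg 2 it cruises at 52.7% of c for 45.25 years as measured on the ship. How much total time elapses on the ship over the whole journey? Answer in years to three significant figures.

τ = 48.7 years

Leg 1: γ = 1/√(1 − 0.980²) = 1/√0.03960 = 5.025; τ_1 = 17.25/5.025 = 3.433 years.
Leg 2: 45.25 years is already measured on the ship.
Total: 3.433 + 45.25 years.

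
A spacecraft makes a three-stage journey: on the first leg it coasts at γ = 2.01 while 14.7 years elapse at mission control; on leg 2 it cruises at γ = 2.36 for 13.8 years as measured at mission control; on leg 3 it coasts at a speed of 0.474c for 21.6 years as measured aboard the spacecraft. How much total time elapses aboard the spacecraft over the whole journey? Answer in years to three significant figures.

τ = 34.8 years

Leg 1: γ = 2.01; τ_1 = 14.7/2.010 = 7.313 years.
Leg 2: γ = 2.36; τ_2 = 13.8/2.360 = 5.847 years.
Leg 3: 21.6 years is already measured aboard the spacecraft.
Total: 7.313 + 5.847 + 21.60 years.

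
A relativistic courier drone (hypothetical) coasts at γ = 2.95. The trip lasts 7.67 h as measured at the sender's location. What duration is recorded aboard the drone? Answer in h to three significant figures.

τ = 2.60 h

γ = 2.95
The interval measured at the sender's location is the dilated one; the clock aboard the drone measures the proper time τ = Δt/γ = 7.67/2.950 h.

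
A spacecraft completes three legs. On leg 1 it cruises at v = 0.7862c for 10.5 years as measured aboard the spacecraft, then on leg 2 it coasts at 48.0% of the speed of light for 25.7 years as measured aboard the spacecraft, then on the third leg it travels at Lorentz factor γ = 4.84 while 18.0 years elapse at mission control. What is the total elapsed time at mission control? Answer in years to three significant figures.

Δt = 64.3 years

Leg 1: γ = 1/√(1 − 0.7862²) = 1/√0.3819 = 1.618; Δt_1 = 1.618 × 10.5 = 16.99 years.
Leg 2: β = 0.480; γ = 1/√(1 − 0.480²) = 1/√0.7696 = 1.140; Δt_2 = 1.140 × 25.7 = 29.30 years.
Leg 3: 18.0 years is already measured at mission control.
Total: 16.99 + 29.30 + 18.00 years.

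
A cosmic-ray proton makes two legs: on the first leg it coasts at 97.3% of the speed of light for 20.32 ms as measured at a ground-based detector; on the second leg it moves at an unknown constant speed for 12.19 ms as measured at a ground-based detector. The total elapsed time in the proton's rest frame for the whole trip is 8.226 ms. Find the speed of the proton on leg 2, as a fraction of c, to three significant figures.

β = 0.957

Leg 1: β = 0.973; γ = 1/√(1 − 0.973²) = 1/√0.05327 = 4.333; τ_1 = 20.32/4.333 = 4.690 ms.
Leg 2: speed unknown; τ_2 = 12.19/γ_2.
Total proper time: 4.690 + τ_2 = 8.226, so τ_2 = 8.226 − 4.690 = 3.536 ms.
γ_2 = 12.19/3.536 = 3.447; β = √(1 − 1/γ²) = √0.9159.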